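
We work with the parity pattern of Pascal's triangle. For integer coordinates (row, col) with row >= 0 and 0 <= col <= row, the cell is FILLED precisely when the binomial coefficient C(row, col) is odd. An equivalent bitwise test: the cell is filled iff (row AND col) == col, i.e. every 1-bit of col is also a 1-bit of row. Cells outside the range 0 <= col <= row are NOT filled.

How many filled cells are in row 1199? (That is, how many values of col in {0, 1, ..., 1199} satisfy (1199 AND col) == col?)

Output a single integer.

Answer: 128

Derivation:
1199 in binary = 10010101111
popcount(1199) = number of 1-bits in 10010101111 = 7
A col c satisfies (1199 AND c) == c iff every set bit of c is also set in 1199; each of the 7 set bits of 1199 can independently be on or off in c.
count = 2^7 = 128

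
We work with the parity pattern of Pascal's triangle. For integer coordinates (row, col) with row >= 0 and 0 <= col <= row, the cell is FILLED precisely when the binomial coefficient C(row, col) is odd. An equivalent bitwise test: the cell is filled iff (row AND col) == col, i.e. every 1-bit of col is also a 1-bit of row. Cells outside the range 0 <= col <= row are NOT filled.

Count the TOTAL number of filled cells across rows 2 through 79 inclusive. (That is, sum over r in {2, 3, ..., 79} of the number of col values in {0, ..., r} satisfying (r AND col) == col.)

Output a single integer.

Answer: 888

Derivation:
r2=10 pc1: +2 =2
r3=11 pc2: +4 =6
r4=100 pc1: +2 =8
r5=101 pc2: +4 =12
r6=110 pc2: +4 =16
r7=111 pc3: +8 =24
r8=1000 pc1: +2 =26
r9=1001 pc2: +4 =30
r10=1010 pc2: +4 =34
r11=1011 pc3: +8 =42
r12=1100 pc2: +4 =46
r13=1101 pc3: +8 =54
r14=1110 pc3: +8 =62
r15=1111 pc4: +16 =78
r16=10000 pc1: +2 =80
r17=10001 pc2: +4 =84
r18=10010 pc2: +4 =88
r19=10011 pc3: +8 =96
r20=10100 pc2: +4 =100
r21=10101 pc3: +8 =108
r22=10110 pc3: +8 =116
r23=10111 pc4: +16 =132
r24=11000 pc2: +4 =136
r25=11001 pc3: +8 =144
r26=11010 pc3: +8 =152
r27=11011 pc4: +16 =168
r28=11100 pc3: +8 =176
r29=11101 pc4: +16 =192
r30=11110 pc4: +16 =208
r31=11111 pc5: +32 =240
r32=100000 pc1: +2 =242
r33=100001 pc2: +4 =246
r34=100010 pc2: +4 =250
r35=100011 pc3: +8 =258
r36=100100 pc2: +4 =262
r37=100101 pc3: +8 =270
r38=100110 pc3: +8 =278
r39=100111 pc4: +16 =294
r40=101000 pc2: +4 =298
r41=101001 pc3: +8 =306
r42=101010 pc3: +8 =314
r43=101011 pc4: +16 =330
r44=101100 pc3: +8 =338
r45=101101 pc4: +16 =354
r46=101110 pc4: +16 =370
r47=101111 pc5: +32 =402
r48=110000 pc2: +4 =406
r49=110001 pc3: +8 =414
r50=110010 pc3: +8 =422
r51=110011 pc4: +16 =438
r52=110100 pc3: +8 =446
r53=110101 pc4: +16 =462
r54=110110 pc4: +16 =478
r55=110111 pc5: +32 =510
r56=111000 pc3: +8 =518
r57=111001 pc4: +16 =534
r58=111010 pc4: +16 =550
r59=111011 pc5: +32 =582
r60=111100 pc4: +16 =598
r61=111101 pc5: +32 =630
r62=111110 pc5: +32 =662
r63=111111 pc6: +64 =726
r64=1000000 pc1: +2 =728
r65=1000001 pc2: +4 =732
r66=1000010 pc2: +4 =736
r67=1000011 pc3: +8 =744
r68=1000100 pc2: +4 =748
r69=1000101 pc3: +8 =756
r70=1000110 pc3: +8 =764
r71=1000111 pc4: +16 =780
r72=1001000 pc2: +4 =784
r73=1001001 pc3: +8 =792
r74=1001010 pc3: +8 =800
r75=1001011 pc4: +16 =816
r76=1001100 pc3: +8 =824
r77=1001101 pc4: +16 =840
r78=1001110 pc4: +16 =856
r79=1001111 pc5: +32 =888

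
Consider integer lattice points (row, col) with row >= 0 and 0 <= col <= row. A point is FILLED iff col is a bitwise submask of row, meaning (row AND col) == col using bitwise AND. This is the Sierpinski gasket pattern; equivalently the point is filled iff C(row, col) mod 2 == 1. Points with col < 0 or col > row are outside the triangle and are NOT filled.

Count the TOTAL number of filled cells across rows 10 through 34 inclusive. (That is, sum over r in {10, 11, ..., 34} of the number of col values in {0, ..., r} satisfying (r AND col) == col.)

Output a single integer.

Answer: 220

Derivation:
r10=1010 pc2: +4 =4
r11=1011 pc3: +8 =12
r12=1100 pc2: +4 =16
r13=1101 pc3: +8 =24
r14=1110 pc3: +8 =32
r15=1111 pc4: +16 =48
r16=10000 pc1: +2 =50
r17=10001 pc2: +4 =54
r18=10010 pc2: +4 =58
r19=10011 pc3: +8 =66
r20=10100 pc2: +4 =70
r21=10101 pc3: +8 =78
r22=10110 pc3: +8 =86
r23=10111 pc4: +16 =102
r24=11000 pc2: +4 =106
r25=11001 pc3: +8 =114
r26=11010 pc3: +8 =122
r27=11011 pc4: +16 =138
r28=11100 pc3: +8 =146
r29=11101 pc4: +16 =162
r30=11110 pc4: +16 =178
r31=11111 pc5: +32 =210
r32=100000 pc1: +2 =212
r33=100001 pc2: +4 =216
r34=100010 pc2: +4 =220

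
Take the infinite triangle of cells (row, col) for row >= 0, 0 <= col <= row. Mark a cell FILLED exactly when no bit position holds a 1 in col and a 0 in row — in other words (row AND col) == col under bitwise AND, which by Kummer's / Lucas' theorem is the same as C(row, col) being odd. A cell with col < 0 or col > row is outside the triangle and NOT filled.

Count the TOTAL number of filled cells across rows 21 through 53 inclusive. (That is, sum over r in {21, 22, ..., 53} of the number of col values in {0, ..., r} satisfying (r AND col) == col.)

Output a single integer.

r21=10101 pc3: +8 =8
r22=10110 pc3: +8 =16
r23=10111 pc4: +16 =32
r24=11000 pc2: +4 =36
r25=11001 pc3: +8 =44
r26=11010 pc3: +8 =52
r27=11011 pc4: +16 =68
r28=11100 pc3: +8 =76
r29=11101 pc4: +16 =92
r30=11110 pc4: +16 =108
r31=11111 pc5: +32 =140
r32=100000 pc1: +2 =142
r33=100001 pc2: +4 =146
r34=100010 pc2: +4 =150
r35=100011 pc3: +8 =158
r36=100100 pc2: +4 =162
r37=100101 pc3: +8 =170
r38=100110 pc3: +8 =178
r39=100111 pc4: +16 =194
r40=101000 pc2: +4 =198
r41=101001 pc3: +8 =206
r42=101010 pc3: +8 =214
r43=101011 pc4: +16 =230
r44=101100 pc3: +8 =238
r45=101101 pc4: +16 =254
r46=101110 pc4: +16 =270
r47=101111 pc5: +32 =302
r48=110000 pc2: +4 =306
r49=110001 pc3: +8 =314
r50=110010 pc3: +8 =322
r51=110011 pc4: +16 =338
r52=110100 pc3: +8 =346
r53=110101 pc4: +16 =362

Answer: 362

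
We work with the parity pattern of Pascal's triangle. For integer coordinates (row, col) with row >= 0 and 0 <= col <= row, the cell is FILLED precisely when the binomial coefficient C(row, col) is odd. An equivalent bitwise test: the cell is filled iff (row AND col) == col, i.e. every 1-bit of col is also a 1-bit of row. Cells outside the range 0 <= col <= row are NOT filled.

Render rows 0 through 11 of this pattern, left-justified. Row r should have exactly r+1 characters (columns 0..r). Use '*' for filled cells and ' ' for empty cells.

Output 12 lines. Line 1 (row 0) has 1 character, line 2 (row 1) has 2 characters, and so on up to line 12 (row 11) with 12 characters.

r0=0: *
r1=1: **
r2=10: * *
r3=11: ****
r4=100: *   *
r5=101: **  **
r6=110: * * * *
r7=111: ********
r8=1000: *       *
r9=1001: **      **
r10=1010: * *     * *
r11=1011: ****    ****

Answer: *
**
* *
****
*   *
**  **
* * * *
********
*       *
**      **
* *     * *
****    ****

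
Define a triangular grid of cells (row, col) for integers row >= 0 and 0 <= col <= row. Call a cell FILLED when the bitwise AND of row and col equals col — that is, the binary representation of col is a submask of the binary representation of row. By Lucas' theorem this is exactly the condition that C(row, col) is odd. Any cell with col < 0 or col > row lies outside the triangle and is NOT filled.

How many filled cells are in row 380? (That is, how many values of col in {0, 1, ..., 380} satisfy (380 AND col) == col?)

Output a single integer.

380 in binary = 101111100
popcount(380) = number of 1-bits in 101111100 = 6
A col c satisfies (380 AND c) == c iff every set bit of c is also set in 380; each of the 6 set bits of 380 can independently be on or off in c.
count = 2^6 = 64

Answer: 64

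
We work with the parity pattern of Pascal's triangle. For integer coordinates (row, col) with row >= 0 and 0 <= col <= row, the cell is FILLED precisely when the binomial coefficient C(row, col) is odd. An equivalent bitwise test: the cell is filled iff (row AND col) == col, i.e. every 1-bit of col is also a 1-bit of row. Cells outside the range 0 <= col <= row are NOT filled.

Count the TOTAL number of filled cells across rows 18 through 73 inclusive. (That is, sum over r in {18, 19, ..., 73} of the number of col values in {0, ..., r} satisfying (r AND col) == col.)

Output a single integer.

r18=10010 pc2: +4 =4
r19=10011 pc3: +8 =12
r20=10100 pc2: +4 =16
r21=10101 pc3: +8 =24
r22=10110 pc3: +8 =32
r23=10111 pc4: +16 =48
r24=11000 pc2: +4 =52
r25=11001 pc3: +8 =60
r26=11010 pc3: +8 =68
r27=11011 pc4: +16 =84
r28=11100 pc3: +8 =92
r29=11101 pc4: +16 =108
r30=11110 pc4: +16 =124
r31=11111 pc5: +32 =156
r32=100000 pc1: +2 =158
r33=100001 pc2: +4 =162
r34=100010 pc2: +4 =166
r35=100011 pc3: +8 =174
r36=100100 pc2: +4 =178
r37=100101 pc3: +8 =186
r38=100110 pc3: +8 =194
r39=100111 pc4: +16 =210
r40=101000 pc2: +4 =214
r41=101001 pc3: +8 =222
r42=101010 pc3: +8 =230
r43=101011 pc4: +16 =246
r44=101100 pc3: +8 =254
r45=101101 pc4: +16 =270
r46=101110 pc4: +16 =286
r47=101111 pc5: +32 =318
r48=110000 pc2: +4 =322
r49=110001 pc3: +8 =330
r50=110010 pc3: +8 =338
r51=110011 pc4: +16 =354
r52=110100 pc3: +8 =362
r53=110101 pc4: +16 =378
r54=110110 pc4: +16 =394
r55=110111 pc5: +32 =426
r56=111000 pc3: +8 =434
r57=111001 pc4: +16 =450
r58=111010 pc4: +16 =466
r59=111011 pc5: +32 =498
r60=111100 pc4: +16 =514
r61=111101 pc5: +32 =546
r62=111110 pc5: +32 =578
r63=111111 pc6: +64 =642
r64=1000000 pc1: +2 =644
r65=1000001 pc2: +4 =648
r66=1000010 pc2: +4 =652
r67=1000011 pc3: +8 =660
r68=1000100 pc2: +4 =664
r69=1000101 pc3: +8 =672
r70=1000110 pc3: +8 =680
r71=1000111 pc4: +16 =696
r72=1001000 pc2: +4 =700
r73=1001001 pc3: +8 =708

Answer: 708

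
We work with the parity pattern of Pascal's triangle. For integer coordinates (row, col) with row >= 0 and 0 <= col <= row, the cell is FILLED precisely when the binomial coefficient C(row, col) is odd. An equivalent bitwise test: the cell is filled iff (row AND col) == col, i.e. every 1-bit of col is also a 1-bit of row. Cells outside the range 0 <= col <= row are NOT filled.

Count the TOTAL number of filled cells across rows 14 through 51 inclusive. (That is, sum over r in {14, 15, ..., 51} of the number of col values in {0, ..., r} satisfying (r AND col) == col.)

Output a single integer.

r14=1110 pc3: +8 =8
r15=1111 pc4: +16 =24
r16=10000 pc1: +2 =26
r17=10001 pc2: +4 =30
r18=10010 pc2: +4 =34
r19=10011 pc3: +8 =42
r20=10100 pc2: +4 =46
r21=10101 pc3: +8 =54
r22=10110 pc3: +8 =62
r23=10111 pc4: +16 =78
r24=11000 pc2: +4 =82
r25=11001 pc3: +8 =90
r26=11010 pc3: +8 =98
r27=11011 pc4: +16 =114
r28=11100 pc3: +8 =122
r29=11101 pc4: +16 =138
r30=11110 pc4: +16 =154
r31=11111 pc5: +32 =186
r32=100000 pc1: +2 =188
r33=100001 pc2: +4 =192
r34=100010 pc2: +4 =196
r35=100011 pc3: +8 =204
r36=100100 pc2: +4 =208
r37=100101 pc3: +8 =216
r38=100110 pc3: +8 =224
r39=100111 pc4: +16 =240
r40=101000 pc2: +4 =244
r41=101001 pc3: +8 =252
r42=101010 pc3: +8 =260
r43=101011 pc4: +16 =276
r44=101100 pc3: +8 =284
r45=101101 pc4: +16 =300
r46=101110 pc4: +16 =316
r47=101111 pc5: +32 =348
r48=110000 pc2: +4 =352
r49=110001 pc3: +8 =360
r50=110010 pc3: +8 =368
r51=110011 pc4: +16 =384

Answer: 384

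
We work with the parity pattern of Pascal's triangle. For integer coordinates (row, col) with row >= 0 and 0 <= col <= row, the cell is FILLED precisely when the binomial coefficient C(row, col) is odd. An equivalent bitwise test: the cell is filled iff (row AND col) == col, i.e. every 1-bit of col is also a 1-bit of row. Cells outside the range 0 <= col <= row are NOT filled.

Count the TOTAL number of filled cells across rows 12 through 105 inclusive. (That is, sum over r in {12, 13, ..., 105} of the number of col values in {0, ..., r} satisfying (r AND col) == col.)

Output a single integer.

r12=1100 pc2: +4 =4
r13=1101 pc3: +8 =12
r14=1110 pc3: +8 =20
r15=1111 pc4: +16 =36
r16=10000 pc1: +2 =38
r17=10001 pc2: +4 =42
r18=10010 pc2: +4 =46
r19=10011 pc3: +8 =54
r20=10100 pc2: +4 =58
r21=10101 pc3: +8 =66
r22=10110 pc3: +8 =74
r23=10111 pc4: +16 =90
r24=11000 pc2: +4 =94
r25=11001 pc3: +8 =102
r26=11010 pc3: +8 =110
r27=11011 pc4: +16 =126
r28=11100 pc3: +8 =134
r29=11101 pc4: +16 =150
r30=11110 pc4: +16 =166
r31=11111 pc5: +32 =198
r32=100000 pc1: +2 =200
r33=100001 pc2: +4 =204
r34=100010 pc2: +4 =208
r35=100011 pc3: +8 =216
r36=100100 pc2: +4 =220
r37=100101 pc3: +8 =228
r38=100110 pc3: +8 =236
r39=100111 pc4: +16 =252
r40=101000 pc2: +4 =256
r41=101001 pc3: +8 =264
r42=101010 pc3: +8 =272
r43=101011 pc4: +16 =288
r44=101100 pc3: +8 =296
r45=101101 pc4: +16 =312
r46=101110 pc4: +16 =328
r47=101111 pc5: +32 =360
r48=110000 pc2: +4 =364
r49=110001 pc3: +8 =372
r50=110010 pc3: +8 =380
r51=110011 pc4: +16 =396
r52=110100 pc3: +8 =404
r53=110101 pc4: +16 =420
r54=110110 pc4: +16 =436
r55=110111 pc5: +32 =468
r56=111000 pc3: +8 =476
r57=111001 pc4: +16 =492
r58=111010 pc4: +16 =508
r59=111011 pc5: +32 =540
r60=111100 pc4: +16 =556
r61=111101 pc5: +32 =588
r62=111110 pc5: +32 =620
r63=111111 pc6: +64 =684
r64=1000000 pc1: +2 =686
r65=1000001 pc2: +4 =690
r66=1000010 pc2: +4 =694
r67=1000011 pc3: +8 =702
r68=1000100 pc2: +4 =706
r69=1000101 pc3: +8 =714
r70=1000110 pc3: +8 =722
r71=1000111 pc4: +16 =738
r72=1001000 pc2: +4 =742
r73=1001001 pc3: +8 =750
r74=1001010 pc3: +8 =758
r75=1001011 pc4: +16 =774
r76=1001100 pc3: +8 =782
r77=1001101 pc4: +16 =798
r78=1001110 pc4: +16 =814
r79=1001111 pc5: +32 =846
r80=1010000 pc2: +4 =850
r81=1010001 pc3: +8 =858
r82=1010010 pc3: +8 =866
r83=1010011 pc4: +16 =882
r84=1010100 pc3: +8 =890
r85=1010101 pc4: +16 =906
r86=1010110 pc4: +16 =922
r87=1010111 pc5: +32 =954
r88=1011000 pc3: +8 =962
r89=1011001 pc4: +16 =978
r90=1011010 pc4: +16 =994
r91=1011011 pc5: +32 =1026
r92=1011100 pc4: +16 =1042
r93=1011101 pc5: +32 =1074
r94=1011110 pc5: +32 =1106
r95=1011111 pc6: +64 =1170
r96=1100000 pc2: +4 =1174
r97=1100001 pc3: +8 =1182
r98=1100010 pc3: +8 =1190
r99=1100011 pc4: +16 =1206
r100=1100100 pc3: +8 =1214
r101=1100101 pc4: +16 =1230
r102=1100110 pc4: +16 =1246
r103=1100111 pc5: +32 =1278
r104=1101000 pc3: +8 =1286
r105=1101001 pc4: +16 =1302

Answer: 1302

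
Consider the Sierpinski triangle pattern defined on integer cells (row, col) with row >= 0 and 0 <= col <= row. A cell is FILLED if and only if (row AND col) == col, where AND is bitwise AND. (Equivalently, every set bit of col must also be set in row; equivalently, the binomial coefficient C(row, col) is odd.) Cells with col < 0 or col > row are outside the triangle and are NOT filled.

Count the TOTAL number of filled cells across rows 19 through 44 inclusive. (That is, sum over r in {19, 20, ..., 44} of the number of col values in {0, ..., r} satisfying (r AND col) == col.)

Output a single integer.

Answer: 250

Derivation:
r19=10011 pc3: +8 =8
r20=10100 pc2: +4 =12
r21=10101 pc3: +8 =20
r22=10110 pc3: +8 =28
r23=10111 pc4: +16 =44
r24=11000 pc2: +4 =48
r25=11001 pc3: +8 =56
r26=11010 pc3: +8 =64
r27=11011 pc4: +16 =80
r28=11100 pc3: +8 =88
r29=11101 pc4: +16 =104
r30=11110 pc4: +16 =120
r31=11111 pc5: +32 =152
r32=100000 pc1: +2 =154
r33=100001 pc2: +4 =158
r34=100010 pc2: +4 =162
r35=100011 pc3: +8 =170
r36=100100 pc2: +4 =174
r37=100101 pc3: +8 =182
r38=100110 pc3: +8 =190
r39=100111 pc4: +16 =206
r40=101000 pc2: +4 =210
r41=101001 pc3: +8 =218
r42=101010 pc3: +8 =226
r43=101011 pc4: +16 =242
r44=101100 pc3: +8 =250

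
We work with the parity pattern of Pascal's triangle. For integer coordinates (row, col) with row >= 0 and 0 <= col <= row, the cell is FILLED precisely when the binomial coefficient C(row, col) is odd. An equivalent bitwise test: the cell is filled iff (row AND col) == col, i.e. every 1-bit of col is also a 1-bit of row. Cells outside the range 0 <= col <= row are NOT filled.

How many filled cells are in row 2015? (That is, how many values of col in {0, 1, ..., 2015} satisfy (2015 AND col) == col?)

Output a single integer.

Answer: 1024

Derivation:
2015 in binary = 11111011111
popcount(2015) = number of 1-bits in 11111011111 = 10
A col c satisfies (2015 AND c) == c iff every set bit of c is also set in 2015; each of the 10 set bits of 2015 can independently be on or off in c.
count = 2^10 = 1024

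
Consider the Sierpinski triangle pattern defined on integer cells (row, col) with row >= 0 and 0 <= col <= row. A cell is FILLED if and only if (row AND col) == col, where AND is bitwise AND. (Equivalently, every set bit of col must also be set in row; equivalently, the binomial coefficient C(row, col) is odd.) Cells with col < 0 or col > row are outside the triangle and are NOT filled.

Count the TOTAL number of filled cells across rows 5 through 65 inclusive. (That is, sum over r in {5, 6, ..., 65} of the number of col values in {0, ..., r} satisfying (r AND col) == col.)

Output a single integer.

r5=101 pc2: +4 =4
r6=110 pc2: +4 =8
r7=111 pc3: +8 =16
r8=1000 pc1: +2 =18
r9=1001 pc2: +4 =22
r10=1010 pc2: +4 =26
r11=1011 pc3: +8 =34
r12=1100 pc2: +4 =38
r13=1101 pc3: +8 =46
r14=1110 pc3: +8 =54
r15=1111 pc4: +16 =70
r16=10000 pc1: +2 =72
r17=10001 pc2: +4 =76
r18=10010 pc2: +4 =80
r19=10011 pc3: +8 =88
r20=10100 pc2: +4 =92
r21=10101 pc3: +8 =100
r22=10110 pc3: +8 =108
r23=10111 pc4: +16 =124
r24=11000 pc2: +4 =128
r25=11001 pc3: +8 =136
r26=11010 pc3: +8 =144
r27=11011 pc4: +16 =160
r28=11100 pc3: +8 =168
r29=11101 pc4: +16 =184
r30=11110 pc4: +16 =200
r31=11111 pc5: +32 =232
r32=100000 pc1: +2 =234
r33=100001 pc2: +4 =238
r34=100010 pc2: +4 =242
r35=100011 pc3: +8 =250
r36=100100 pc2: +4 =254
r37=100101 pc3: +8 =262
r38=100110 pc3: +8 =270
r39=100111 pc4: +16 =286
r40=101000 pc2: +4 =290
r41=101001 pc3: +8 =298
r42=101010 pc3: +8 =306
r43=101011 pc4: +16 =322
r44=101100 pc3: +8 =330
r45=101101 pc4: +16 =346
r46=101110 pc4: +16 =362
r47=101111 pc5: +32 =394
r48=110000 pc2: +4 =398
r49=110001 pc3: +8 =406
r50=110010 pc3: +8 =414
r51=110011 pc4: +16 =430
r52=110100 pc3: +8 =438
r53=110101 pc4: +16 =454
r54=110110 pc4: +16 =470
r55=110111 pc5: +32 =502
r56=111000 pc3: +8 =510
r57=111001 pc4: +16 =526
r58=111010 pc4: +16 =542
r59=111011 pc5: +32 =574
r60=111100 pc4: +16 =590
r61=111101 pc5: +32 =622
r62=111110 pc5: +32 =654
r63=111111 pc6: +64 =718
r64=1000000 pc1: +2 =720
r65=1000001 pc2: +4 =724

Answer: 724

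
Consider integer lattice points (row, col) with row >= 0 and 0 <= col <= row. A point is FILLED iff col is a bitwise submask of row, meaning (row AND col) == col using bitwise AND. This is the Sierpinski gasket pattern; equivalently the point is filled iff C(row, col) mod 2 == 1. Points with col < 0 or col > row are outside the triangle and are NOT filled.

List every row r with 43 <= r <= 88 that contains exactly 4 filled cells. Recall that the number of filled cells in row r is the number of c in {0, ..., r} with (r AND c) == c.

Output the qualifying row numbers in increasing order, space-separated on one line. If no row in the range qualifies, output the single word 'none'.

Row r has 2^popcount(r) filled cells, so we need popcount(r) = log2(4) = 2.
Scan r = 43..88 and keep those with exactly 2 one-bits:
r=43=101011 popcount=4 -> skip
r=44=101100 popcount=3 -> skip
r=45=101101 popcount=4 -> skip
r=46=101110 popcount=4 -> skip
r=47=101111 popcount=5 -> skip
r=48=110000 popcount=2 -> KEEP
r=49=110001 popcount=3 -> skip
r=50=110010 popcount=3 -> skip
r=51=110011 popcount=4 -> skip
r=52=110100 popcount=3 -> skip
r=53=110101 popcount=4 -> skip
r=54=110110 popcount=4 -> skip
r=55=110111 popcount=5 -> skip
r=56=111000 popcount=3 -> skip
r=57=111001 popcount=4 -> skip
r=58=111010 popcount=4 -> skip
r=59=111011 popcount=5 -> skip
r=60=111100 popcount=4 -> skip
r=61=111101 popcount=5 -> skip
r=62=111110 popcount=5 -> skip
r=63=111111 popcount=6 -> skip
r=64=1000000 popcount=1 -> skip
r=65=1000001 popcount=2 -> KEEP
r=66=1000010 popcount=2 -> KEEP
r=67=1000011 popcount=3 -> skip
r=68=1000100 popcount=2 -> KEEP
r=69=1000101 popcount=3 -> skip
r=70=1000110 popcount=3 -> skip
r=71=1000111 popcount=4 -> skip
r=72=1001000 popcount=2 -> KEEP
r=73=1001001 popcount=3 -> skip
r=74=1001010 popcount=3 -> skip
r=75=1001011 popcount=4 -> skip
r=76=1001100 popcount=3 -> skip
r=77=1001101 popcount=4 -> skip
r=78=1001110 popcount=4 -> skip
r=79=1001111 popcount=5 -> skip
r=80=1010000 popcount=2 -> KEEP
r=81=1010001 popcount=3 -> skip
r=82=1010010 popcount=3 -> skip
r=83=1010011 popcount=4 -> skip
r=84=1010100 popcount=3 -> skip
r=85=1010101 popcount=4 -> skip
r=86=1010110 popcount=4 -> skip
r=87=1010111 popcount=5 -> skip
r=88=1011000 popcount=3 -> skip
Kept rows: 48 65 66 68 72 80

Answer: 48 65 66 68 72 80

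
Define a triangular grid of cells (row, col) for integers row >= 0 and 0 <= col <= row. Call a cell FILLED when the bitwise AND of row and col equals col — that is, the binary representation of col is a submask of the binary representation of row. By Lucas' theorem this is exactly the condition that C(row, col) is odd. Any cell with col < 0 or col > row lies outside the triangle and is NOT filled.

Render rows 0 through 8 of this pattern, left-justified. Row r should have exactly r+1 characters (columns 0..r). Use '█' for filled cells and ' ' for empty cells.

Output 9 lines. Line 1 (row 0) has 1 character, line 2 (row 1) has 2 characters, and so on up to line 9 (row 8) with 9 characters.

Answer: █
██
█ █
████
█   █
██  ██
█ █ █ █
████████
█       █

Derivation:
r0=0: █
r1=1: ██
r2=10: █ █
r3=11: ████
r4=100: █   █
r5=101: ██  ██
r6=110: █ █ █ █
r7=111: ████████
r8=1000: █       █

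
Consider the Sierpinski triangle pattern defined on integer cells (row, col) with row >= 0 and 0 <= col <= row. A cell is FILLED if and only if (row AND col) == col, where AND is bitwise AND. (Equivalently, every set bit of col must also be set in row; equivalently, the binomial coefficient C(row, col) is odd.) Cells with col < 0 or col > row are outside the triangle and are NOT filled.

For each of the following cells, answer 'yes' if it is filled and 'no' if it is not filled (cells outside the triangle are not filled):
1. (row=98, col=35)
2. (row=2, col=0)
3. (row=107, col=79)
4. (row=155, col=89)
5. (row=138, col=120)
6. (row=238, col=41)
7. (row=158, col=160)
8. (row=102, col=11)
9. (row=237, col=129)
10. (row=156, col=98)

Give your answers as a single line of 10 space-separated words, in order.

Answer: no yes no no no no no no yes no

Derivation:
(98,35): row=0b1100010, col=0b100011, row AND col = 0b100010 = 34; 34 != 35 -> empty
(2,0): row=0b10, col=0b0, row AND col = 0b0 = 0; 0 == 0 -> filled
(107,79): row=0b1101011, col=0b1001111, row AND col = 0b1001011 = 75; 75 != 79 -> empty
(155,89): row=0b10011011, col=0b1011001, row AND col = 0b11001 = 25; 25 != 89 -> empty
(138,120): row=0b10001010, col=0b1111000, row AND col = 0b1000 = 8; 8 != 120 -> empty
(238,41): row=0b11101110, col=0b101001, row AND col = 0b101000 = 40; 40 != 41 -> empty
(158,160): col outside [0, 158] -> not filled
(102,11): row=0b1100110, col=0b1011, row AND col = 0b10 = 2; 2 != 11 -> empty
(237,129): row=0b11101101, col=0b10000001, row AND col = 0b10000001 = 129; 129 == 129 -> filled
(156,98): row=0b10011100, col=0b1100010, row AND col = 0b0 = 0; 0 != 98 -> empty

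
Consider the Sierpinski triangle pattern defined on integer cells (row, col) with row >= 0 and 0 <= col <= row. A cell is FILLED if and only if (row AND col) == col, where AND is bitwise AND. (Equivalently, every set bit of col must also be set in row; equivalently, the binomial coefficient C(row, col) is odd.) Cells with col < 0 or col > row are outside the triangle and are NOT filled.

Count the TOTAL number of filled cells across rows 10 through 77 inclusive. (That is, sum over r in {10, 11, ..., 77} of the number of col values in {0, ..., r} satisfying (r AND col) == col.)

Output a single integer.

r10=1010 pc2: +4 =4
r11=1011 pc3: +8 =12
r12=1100 pc2: +4 =16
r13=1101 pc3: +8 =24
r14=1110 pc3: +8 =32
r15=1111 pc4: +16 =48
r16=10000 pc1: +2 =50
r17=10001 pc2: +4 =54
r18=10010 pc2: +4 =58
r19=10011 pc3: +8 =66
r20=10100 pc2: +4 =70
r21=10101 pc3: +8 =78
r22=10110 pc3: +8 =86
r23=10111 pc4: +16 =102
r24=11000 pc2: +4 =106
r25=11001 pc3: +8 =114
r26=11010 pc3: +8 =122
r27=11011 pc4: +16 =138
r28=11100 pc3: +8 =146
r29=11101 pc4: +16 =162
r30=11110 pc4: +16 =178
r31=11111 pc5: +32 =210
r32=100000 pc1: +2 =212
r33=100001 pc2: +4 =216
r34=100010 pc2: +4 =220
r35=100011 pc3: +8 =228
r36=100100 pc2: +4 =232
r37=100101 pc3: +8 =240
r38=100110 pc3: +8 =248
r39=100111 pc4: +16 =264
r40=101000 pc2: +4 =268
r41=101001 pc3: +8 =276
r42=101010 pc3: +8 =284
r43=101011 pc4: +16 =300
r44=101100 pc3: +8 =308
r45=101101 pc4: +16 =324
r46=101110 pc4: +16 =340
r47=101111 pc5: +32 =372
r48=110000 pc2: +4 =376
r49=110001 pc3: +8 =384
r50=110010 pc3: +8 =392
r51=110011 pc4: +16 =408
r52=110100 pc3: +8 =416
r53=110101 pc4: +16 =432
r54=110110 pc4: +16 =448
r55=110111 pc5: +32 =480
r56=111000 pc3: +8 =488
r57=111001 pc4: +16 =504
r58=111010 pc4: +16 =520
r59=111011 pc5: +32 =552
r60=111100 pc4: +16 =568
r61=111101 pc5: +32 =600
r62=111110 pc5: +32 =632
r63=111111 pc6: +64 =696
r64=1000000 pc1: +2 =698
r65=1000001 pc2: +4 =702
r66=1000010 pc2: +4 =706
r67=1000011 pc3: +8 =714
r68=1000100 pc2: +4 =718
r69=1000101 pc3: +8 =726
r70=1000110 pc3: +8 =734
r71=1000111 pc4: +16 =750
r72=1001000 pc2: +4 =754
r73=1001001 pc3: +8 =762
r74=1001010 pc3: +8 =770
r75=1001011 pc4: +16 =786
r76=1001100 pc3: +8 =794
r77=1001101 pc4: +16 =810

Answer: 810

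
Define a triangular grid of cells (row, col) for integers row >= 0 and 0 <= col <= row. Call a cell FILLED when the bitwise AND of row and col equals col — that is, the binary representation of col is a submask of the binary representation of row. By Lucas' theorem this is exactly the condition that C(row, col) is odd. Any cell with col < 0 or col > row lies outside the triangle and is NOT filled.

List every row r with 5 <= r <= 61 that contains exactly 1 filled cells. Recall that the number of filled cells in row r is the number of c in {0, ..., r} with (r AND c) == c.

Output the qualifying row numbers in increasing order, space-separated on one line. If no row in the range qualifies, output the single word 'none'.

Row r has 2^popcount(r) filled cells, so we need popcount(r) = log2(1) = 0.
Scan r = 5..61 and keep those with exactly 0 one-bits:
r=5=101 popcount=2 -> skip
r=6=110 popcount=2 -> skip
r=7=111 popcount=3 -> skip
r=8=1000 popcount=1 -> skip
r=9=1001 popcount=2 -> skip
r=10=1010 popcount=2 -> skip
r=11=1011 popcount=3 -> skip
r=12=1100 popcount=2 -> skip
r=13=1101 popcount=3 -> skip
r=14=1110 popcount=3 -> skip
r=15=1111 popcount=4 -> skip
r=16=10000 popcount=1 -> skip
r=17=10001 popcount=2 -> skip
r=18=10010 popcount=2 -> skip
r=19=10011 popcount=3 -> skip
r=20=10100 popcount=2 -> skip
r=21=10101 popcount=3 -> skip
r=22=10110 popcount=3 -> skip
r=23=10111 popcount=4 -> skip
r=24=11000 popcount=2 -> skip
r=25=11001 popcount=3 -> skip
r=26=11010 popcount=3 -> skip
r=27=11011 popcount=4 -> skip
r=28=11100 popcount=3 -> skip
r=29=11101 popcount=4 -> skip
r=30=11110 popcount=4 -> skip
r=31=11111 popcount=5 -> skip
r=32=100000 popcount=1 -> skip
r=33=100001 popcount=2 -> skip
r=34=100010 popcount=2 -> skip
r=35=100011 popcount=3 -> skip
r=36=100100 popcount=2 -> skip
r=37=100101 popcount=3 -> skip
r=38=100110 popcount=3 -> skip
r=39=100111 popcount=4 -> skip
r=40=101000 popcount=2 -> skip
r=41=101001 popcount=3 -> skip
r=42=101010 popcount=3 -> skip
r=43=101011 popcount=4 -> skip
r=44=101100 popcount=3 -> skip
r=45=101101 popcount=4 -> skip
r=46=101110 popcount=4 -> skip
r=47=101111 popcount=5 -> skip
r=48=110000 popcount=2 -> skip
r=49=110001 popcount=3 -> skip
r=50=110010 popcount=3 -> skip
r=51=110011 popcount=4 -> skip
r=52=110100 popcount=3 -> skip
r=53=110101 popcount=4 -> skip
r=54=110110 popcount=4 -> skip
r=55=110111 popcount=5 -> skip
r=56=111000 popcount=3 -> skip
r=57=111001 popcount=4 -> skip
r=58=111010 popcount=4 -> skip
r=59=111011 popcount=5 -> skip
r=60=111100 popcount=4 -> skip
r=61=111101 popcount=5 -> skip
Kept rows: none

Answer: none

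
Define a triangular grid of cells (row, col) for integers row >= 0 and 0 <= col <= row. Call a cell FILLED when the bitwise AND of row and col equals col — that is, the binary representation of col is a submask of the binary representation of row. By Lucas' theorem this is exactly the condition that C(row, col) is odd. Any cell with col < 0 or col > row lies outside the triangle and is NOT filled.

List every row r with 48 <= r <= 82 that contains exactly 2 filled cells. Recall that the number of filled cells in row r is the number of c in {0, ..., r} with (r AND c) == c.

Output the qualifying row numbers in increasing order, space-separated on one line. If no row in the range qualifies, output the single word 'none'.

Answer: 64

Derivation:
Row r has 2^popcount(r) filled cells, so we need popcount(r) = log2(2) = 1.
Scan r = 48..82 and keep those with exactly 1 one-bits:
r=48=110000 popcount=2 -> skip
r=49=110001 popcount=3 -> skip
r=50=110010 popcount=3 -> skip
r=51=110011 popcount=4 -> skip
r=52=110100 popcount=3 -> skip
r=53=110101 popcount=4 -> skip
r=54=110110 popcount=4 -> skip
r=55=110111 popcount=5 -> skip
r=56=111000 popcount=3 -> skip
r=57=111001 popcount=4 -> skip
r=58=111010 popcount=4 -> skip
r=59=111011 popcount=5 -> skip
r=60=111100 popcount=4 -> skip
r=61=111101 popcount=5 -> skip
r=62=111110 popcount=5 -> skip
r=63=111111 popcount=6 -> skip
r=64=1000000 popcount=1 -> KEEP
r=65=1000001 popcount=2 -> skip
r=66=1000010 popcount=2 -> skip
r=67=1000011 popcount=3 -> skip
r=68=1000100 popcount=2 -> skip
r=69=1000101 popcount=3 -> skip
r=70=1000110 popcount=3 -> skip
r=71=1000111 popcount=4 -> skip
r=72=1001000 popcount=2 -> skip
r=73=1001001 popcount=3 -> skip
r=74=1001010 popcount=3 -> skip
r=75=1001011 popcount=4 -> skip
r=76=1001100 popcount=3 -> skip
r=77=1001101 popcount=4 -> skip
r=78=1001110 popcount=4 -> skip
r=79=1001111 popcount=5 -> skip
r=80=1010000 popcount=2 -> skip
r=81=1010001 popcount=3 -> skip
r=82=1010010 popcount=3 -> skip
Kept rows: 64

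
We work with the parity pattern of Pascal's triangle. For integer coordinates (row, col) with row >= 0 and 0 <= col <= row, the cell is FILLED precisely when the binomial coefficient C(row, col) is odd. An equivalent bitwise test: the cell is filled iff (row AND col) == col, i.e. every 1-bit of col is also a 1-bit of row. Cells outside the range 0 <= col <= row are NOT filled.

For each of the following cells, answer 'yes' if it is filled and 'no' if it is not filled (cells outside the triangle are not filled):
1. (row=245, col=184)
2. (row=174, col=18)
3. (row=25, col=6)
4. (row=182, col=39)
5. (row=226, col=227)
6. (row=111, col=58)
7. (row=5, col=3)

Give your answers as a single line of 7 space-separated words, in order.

(245,184): row=0b11110101, col=0b10111000, row AND col = 0b10110000 = 176; 176 != 184 -> empty
(174,18): row=0b10101110, col=0b10010, row AND col = 0b10 = 2; 2 != 18 -> empty
(25,6): row=0b11001, col=0b110, row AND col = 0b0 = 0; 0 != 6 -> empty
(182,39): row=0b10110110, col=0b100111, row AND col = 0b100110 = 38; 38 != 39 -> empty
(226,227): col outside [0, 226] -> not filled
(111,58): row=0b1101111, col=0b111010, row AND col = 0b101010 = 42; 42 != 58 -> empty
(5,3): row=0b101, col=0b11, row AND col = 0b1 = 1; 1 != 3 -> empty

Answer: no no no no no no no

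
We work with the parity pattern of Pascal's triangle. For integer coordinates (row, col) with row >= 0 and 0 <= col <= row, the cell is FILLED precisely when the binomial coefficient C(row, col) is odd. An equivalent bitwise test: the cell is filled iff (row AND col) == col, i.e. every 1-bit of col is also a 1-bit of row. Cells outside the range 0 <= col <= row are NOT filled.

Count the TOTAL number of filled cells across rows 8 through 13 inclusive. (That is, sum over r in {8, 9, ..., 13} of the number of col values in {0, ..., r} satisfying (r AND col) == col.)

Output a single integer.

Answer: 30

Derivation:
r8=1000 pc1: +2 =2
r9=1001 pc2: +4 =6
r10=1010 pc2: +4 =10
r11=1011 pc3: +8 =18
r12=1100 pc2: +4 =22
r13=1101 pc3: +8 =30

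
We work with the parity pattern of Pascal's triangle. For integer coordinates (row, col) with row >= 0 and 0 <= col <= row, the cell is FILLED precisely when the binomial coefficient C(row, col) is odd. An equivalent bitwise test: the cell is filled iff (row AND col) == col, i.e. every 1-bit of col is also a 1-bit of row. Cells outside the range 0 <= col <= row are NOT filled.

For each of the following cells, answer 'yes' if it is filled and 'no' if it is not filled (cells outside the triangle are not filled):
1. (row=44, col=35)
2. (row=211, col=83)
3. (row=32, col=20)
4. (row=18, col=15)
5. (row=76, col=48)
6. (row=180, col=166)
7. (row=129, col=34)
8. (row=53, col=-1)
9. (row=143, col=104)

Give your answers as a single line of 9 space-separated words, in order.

Answer: no yes no no no no no no no

Derivation:
(44,35): row=0b101100, col=0b100011, row AND col = 0b100000 = 32; 32 != 35 -> empty
(211,83): row=0b11010011, col=0b1010011, row AND col = 0b1010011 = 83; 83 == 83 -> filled
(32,20): row=0b100000, col=0b10100, row AND col = 0b0 = 0; 0 != 20 -> empty
(18,15): row=0b10010, col=0b1111, row AND col = 0b10 = 2; 2 != 15 -> empty
(76,48): row=0b1001100, col=0b110000, row AND col = 0b0 = 0; 0 != 48 -> empty
(180,166): row=0b10110100, col=0b10100110, row AND col = 0b10100100 = 164; 164 != 166 -> empty
(129,34): row=0b10000001, col=0b100010, row AND col = 0b0 = 0; 0 != 34 -> empty
(53,-1): col outside [0, 53] -> not filled
(143,104): row=0b10001111, col=0b1101000, row AND col = 0b1000 = 8; 8 != 104 -> empty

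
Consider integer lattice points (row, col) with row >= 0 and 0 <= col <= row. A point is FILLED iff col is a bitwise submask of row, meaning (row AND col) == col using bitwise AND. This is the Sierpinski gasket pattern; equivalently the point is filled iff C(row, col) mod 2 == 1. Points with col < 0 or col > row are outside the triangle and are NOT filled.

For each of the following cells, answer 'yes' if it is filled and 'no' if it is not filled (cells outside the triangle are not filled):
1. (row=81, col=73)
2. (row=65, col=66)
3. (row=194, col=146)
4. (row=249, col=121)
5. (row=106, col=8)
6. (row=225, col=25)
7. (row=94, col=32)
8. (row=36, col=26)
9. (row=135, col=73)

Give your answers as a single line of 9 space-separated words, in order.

(81,73): row=0b1010001, col=0b1001001, row AND col = 0b1000001 = 65; 65 != 73 -> empty
(65,66): col outside [0, 65] -> not filled
(194,146): row=0b11000010, col=0b10010010, row AND col = 0b10000010 = 130; 130 != 146 -> empty
(249,121): row=0b11111001, col=0b1111001, row AND col = 0b1111001 = 121; 121 == 121 -> filled
(106,8): row=0b1101010, col=0b1000, row AND col = 0b1000 = 8; 8 == 8 -> filled
(225,25): row=0b11100001, col=0b11001, row AND col = 0b1 = 1; 1 != 25 -> empty
(94,32): row=0b1011110, col=0b100000, row AND col = 0b0 = 0; 0 != 32 -> empty
(36,26): row=0b100100, col=0b11010, row AND col = 0b0 = 0; 0 != 26 -> empty
(135,73): row=0b10000111, col=0b1001001, row AND col = 0b1 = 1; 1 != 73 -> empty

Answer: no no no yes yes no no no no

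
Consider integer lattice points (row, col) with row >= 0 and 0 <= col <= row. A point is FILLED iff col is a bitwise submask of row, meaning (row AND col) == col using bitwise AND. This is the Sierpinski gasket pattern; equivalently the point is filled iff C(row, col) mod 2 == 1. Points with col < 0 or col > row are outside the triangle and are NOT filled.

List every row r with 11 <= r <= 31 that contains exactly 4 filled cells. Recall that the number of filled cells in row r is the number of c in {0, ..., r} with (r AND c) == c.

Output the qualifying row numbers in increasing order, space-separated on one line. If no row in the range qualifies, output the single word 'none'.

Row r has 2^popcount(r) filled cells, so we need popcount(r) = log2(4) = 2.
Scan r = 11..31 and keep those with exactly 2 one-bits:
r=11=1011 popcount=3 -> skip
r=12=1100 popcount=2 -> KEEP
r=13=1101 popcount=3 -> skip
r=14=1110 popcount=3 -> skip
r=15=1111 popcount=4 -> skip
r=16=10000 popcount=1 -> skip
r=17=10001 popcount=2 -> KEEP
r=18=10010 popcount=2 -> KEEP
r=19=10011 popcount=3 -> skip
r=20=10100 popcount=2 -> KEEP
r=21=10101 popcount=3 -> skip
r=22=10110 popcount=3 -> skip
r=23=10111 popcount=4 -> skip
r=24=11000 popcount=2 -> KEEP
r=25=11001 popcount=3 -> skip
r=26=11010 popcount=3 -> skip
r=27=11011 popcount=4 -> skip
r=28=11100 popcount=3 -> skip
r=29=11101 popcount=4 -> skip
r=30=11110 popcount=4 -> skip
r=31=11111 popcount=5 -> skip
Kept rows: 12 17 18 20 24

Answer: 12 17 18 20 24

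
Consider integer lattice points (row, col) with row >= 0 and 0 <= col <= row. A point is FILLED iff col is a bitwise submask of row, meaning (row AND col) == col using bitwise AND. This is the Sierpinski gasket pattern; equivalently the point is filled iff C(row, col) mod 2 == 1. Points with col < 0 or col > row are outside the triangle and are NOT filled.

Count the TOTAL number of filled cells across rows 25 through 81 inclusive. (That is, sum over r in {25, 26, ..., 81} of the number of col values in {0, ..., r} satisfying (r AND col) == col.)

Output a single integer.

r25=11001 pc3: +8 =8
r26=11010 pc3: +8 =16
r27=11011 pc4: +16 =32
r28=11100 pc3: +8 =40
r29=11101 pc4: +16 =56
r30=11110 pc4: +16 =72
r31=11111 pc5: +32 =104
r32=100000 pc1: +2 =106
r33=100001 pc2: +4 =110
r34=100010 pc2: +4 =114
r35=100011 pc3: +8 =122
r36=100100 pc2: +4 =126
r37=100101 pc3: +8 =134
r38=100110 pc3: +8 =142
r39=100111 pc4: +16 =158
r40=101000 pc2: +4 =162
r41=101001 pc3: +8 =170
r42=101010 pc3: +8 =178
r43=101011 pc4: +16 =194
r44=101100 pc3: +8 =202
r45=101101 pc4: +16 =218
r46=101110 pc4: +16 =234
r47=101111 pc5: +32 =266
r48=110000 pc2: +4 =270
r49=110001 pc3: +8 =278
r50=110010 pc3: +8 =286
r51=110011 pc4: +16 =302
r52=110100 pc3: +8 =310
r53=110101 pc4: +16 =326
r54=110110 pc4: +16 =342
r55=110111 pc5: +32 =374
r56=111000 pc3: +8 =382
r57=111001 pc4: +16 =398
r58=111010 pc4: +16 =414
r59=111011 pc5: +32 =446
r60=111100 pc4: +16 =462
r61=111101 pc5: +32 =494
r62=111110 pc5: +32 =526
r63=111111 pc6: +64 =590
r64=1000000 pc1: +2 =592
r65=1000001 pc2: +4 =596
r66=1000010 pc2: +4 =600
r67=1000011 pc3: +8 =608
r68=1000100 pc2: +4 =612
r69=1000101 pc3: +8 =620
r70=1000110 pc3: +8 =628
r71=1000111 pc4: +16 =644
r72=1001000 pc2: +4 =648
r73=1001001 pc3: +8 =656
r74=1001010 pc3: +8 =664
r75=1001011 pc4: +16 =680
r76=1001100 pc3: +8 =688
r77=1001101 pc4: +16 =704
r78=1001110 pc4: +16 =720
r79=1001111 pc5: +32 =752
r80=1010000 pc2: +4 =756
r81=1010001 pc3: +8 =764

Answer: 764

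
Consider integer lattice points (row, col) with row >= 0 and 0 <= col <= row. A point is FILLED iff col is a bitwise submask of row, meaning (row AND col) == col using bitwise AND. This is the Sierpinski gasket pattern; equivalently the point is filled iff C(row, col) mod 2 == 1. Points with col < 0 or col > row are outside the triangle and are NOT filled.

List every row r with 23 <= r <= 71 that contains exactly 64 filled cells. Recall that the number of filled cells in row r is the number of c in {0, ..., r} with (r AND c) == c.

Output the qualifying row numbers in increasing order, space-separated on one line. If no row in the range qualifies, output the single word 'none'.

Answer: 63

Derivation:
Row r has 2^popcount(r) filled cells, so we need popcount(r) = log2(64) = 6.
Scan r = 23..71 and keep those with exactly 6 one-bits:
r=23=10111 popcount=4 -> skip
r=24=11000 popcount=2 -> skip
r=25=11001 popcount=3 -> skip
r=26=11010 popcount=3 -> skip
r=27=11011 popcount=4 -> skip
r=28=11100 popcount=3 -> skip
r=29=11101 popcount=4 -> skip
r=30=11110 popcount=4 -> skip
r=31=11111 popcount=5 -> skip
r=32=100000 popcount=1 -> skip
r=33=100001 popcount=2 -> skip
r=34=100010 popcount=2 -> skip
r=35=100011 popcount=3 -> skip
r=36=100100 popcount=2 -> skip
r=37=100101 popcount=3 -> skip
r=38=100110 popcount=3 -> skip
r=39=100111 popcount=4 -> skip
r=40=101000 popcount=2 -> skip
r=41=101001 popcount=3 -> skip
r=42=101010 popcount=3 -> skip
r=43=101011 popcount=4 -> skip
r=44=101100 popcount=3 -> skip
r=45=101101 popcount=4 -> skip
r=46=101110 popcount=4 -> skip
r=47=101111 popcount=5 -> skip
r=48=110000 popcount=2 -> skip
r=49=110001 popcount=3 -> skip
r=50=110010 popcount=3 -> skip
r=51=110011 popcount=4 -> skip
r=52=110100 popcount=3 -> skip
r=53=110101 popcount=4 -> skip
r=54=110110 popcount=4 -> skip
r=55=110111 popcount=5 -> skip
r=56=111000 popcount=3 -> skip
r=57=111001 popcount=4 -> skip
r=58=111010 popcount=4 -> skip
r=59=111011 popcount=5 -> skip
r=60=111100 popcount=4 -> skip
r=61=111101 popcount=5 -> skip
r=62=111110 popcount=5 -> skip
r=63=111111 popcount=6 -> KEEP
r=64=1000000 popcount=1 -> skip
r=65=1000001 popcount=2 -> skip
r=66=1000010 popcount=2 -> skip
r=67=1000011 popcount=3 -> skip
r=68=1000100 popcount=2 -> skip
r=69=1000101 popcount=3 -> skip
r=70=1000110 popcount=3 -> skip
r=71=1000111 popcount=4 -> skip
Kept rows: 63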